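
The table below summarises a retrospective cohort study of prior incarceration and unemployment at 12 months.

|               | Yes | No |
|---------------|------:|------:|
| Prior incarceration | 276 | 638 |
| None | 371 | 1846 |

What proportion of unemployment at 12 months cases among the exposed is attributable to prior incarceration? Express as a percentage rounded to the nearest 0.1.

44.6

Cells: a = 276, b = 638, c = 371, d = 1846.
Risk in exposed = 276/914 = 0.30197; risk in unexposed = 371/2217 = 0.16734.
RR = 0.30197/0.16734 = 1.80449
AR% = (RR − 1)/RR × 100 = (1.80449 − 1)/1.80449 × 100 = 44.5827%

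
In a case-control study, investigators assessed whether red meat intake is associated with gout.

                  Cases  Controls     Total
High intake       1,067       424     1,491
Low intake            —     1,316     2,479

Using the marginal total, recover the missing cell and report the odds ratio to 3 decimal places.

The missing cell is in the unexposed row: 2479 − 1316 = 1163.
So a = 1067, b = 424, c = 1163, d = 1316.
OR = (a·d)/(b·c) = (1067 × 1316) / (424 × 1163) = 1404172 / 493112 = 2.84757

2.848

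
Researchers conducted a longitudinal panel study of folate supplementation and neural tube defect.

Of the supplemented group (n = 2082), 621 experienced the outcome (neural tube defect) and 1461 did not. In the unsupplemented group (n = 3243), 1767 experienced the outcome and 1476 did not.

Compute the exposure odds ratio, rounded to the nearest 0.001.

0.355

From the description: a = 621, b = 1461, c = 1767, d = 1476.
OR = (a·d)/(b·c) = (621 × 1476) / (1461 × 1767) = 916596 / 2581587 = 0.35505
Exposure is associated with lower odds of neural tube defect (OR = 0.36 < 1).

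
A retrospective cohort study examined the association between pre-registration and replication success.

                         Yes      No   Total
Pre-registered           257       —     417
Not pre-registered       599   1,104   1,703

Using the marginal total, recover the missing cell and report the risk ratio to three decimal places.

The missing cell is in the exposed row: 417 − 257 = 160.
So a = 257, b = 160, c = 599, d = 1104.
RR = [a/(a+b)] / [c/(c+d)] = (257/417) / (599/1703) = 0.61631/0.35173 = 1.75220

1.752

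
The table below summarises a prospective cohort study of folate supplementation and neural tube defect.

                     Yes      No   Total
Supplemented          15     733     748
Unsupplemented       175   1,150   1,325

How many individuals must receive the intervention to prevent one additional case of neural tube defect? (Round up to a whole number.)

Risk in treated group = 15/748 = 0.02005; risk in control = 175/1325 = 0.13208.
Absolute risk reduction = 0.13208 − 0.02005 = 0.11202
NNT = 1 / ARR = 1 / 0.11202 = 8.927 → round up → 9

9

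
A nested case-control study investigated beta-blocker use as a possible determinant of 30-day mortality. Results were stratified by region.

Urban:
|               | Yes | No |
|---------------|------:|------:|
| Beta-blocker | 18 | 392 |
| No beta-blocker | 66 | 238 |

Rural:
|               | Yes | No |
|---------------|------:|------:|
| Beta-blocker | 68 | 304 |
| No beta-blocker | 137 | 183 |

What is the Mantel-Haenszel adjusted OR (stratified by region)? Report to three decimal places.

0.249

OR_MH = Σ(aᵢdᵢ/nᵢ) / Σ(bᵢcᵢ/nᵢ), where nᵢ is the stratum total.
Stratum 1 (Urban): n = 714; a·d/n = 18·238/714 = 6.0000; b·c/n = 392·66/714 = 36.2353
Stratum 2 (Rural): n = 692; a·d/n = 68·183/692 = 17.9827; b·c/n = 304·137/692 = 60.1850
OR_MH = (6.0000 + 17.9827) / (36.2353 + 60.1850) = 23.9827 / 96.4203 = 0.24873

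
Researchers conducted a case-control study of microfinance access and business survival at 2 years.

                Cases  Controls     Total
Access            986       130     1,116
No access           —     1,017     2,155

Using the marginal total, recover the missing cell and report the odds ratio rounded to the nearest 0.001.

The missing cell is in the unexposed row: 2155 − 1017 = 1138.
So a = 986, b = 130, c = 1138, d = 1017.
OR = (a·d)/(b·c) = (986 × 1017) / (130 × 1138) = 1002762 / 147940 = 6.77817

6.778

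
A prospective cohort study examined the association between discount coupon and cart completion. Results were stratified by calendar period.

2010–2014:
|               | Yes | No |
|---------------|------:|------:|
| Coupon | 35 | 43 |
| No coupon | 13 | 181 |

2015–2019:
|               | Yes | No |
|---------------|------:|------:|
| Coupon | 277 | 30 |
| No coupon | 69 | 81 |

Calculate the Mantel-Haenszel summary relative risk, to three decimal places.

RR_MH = Σ(aᵢ·n₀ᵢ/nᵢ) / Σ(cᵢ·n₁ᵢ/nᵢ), with n₁ᵢ = aᵢ+bᵢ (exposed), n₀ᵢ = cᵢ+dᵢ (unexposed), nᵢ = n₁ᵢ+n₀ᵢ.
Stratum 1 (2010–2014): n₁ = 78, n₀ = 194, n = 272; a·n₀/n = 35·194/272 = 24.9632; c·n₁/n = 13·78/272 = 3.7279
Stratum 2 (2015–2019): n₁ = 307, n₀ = 150, n = 457; a·n₀/n = 277·150/457 = 90.9190; c·n₁/n = 69·307/457 = 46.3523
RR_MH = (24.9632 + 90.9190) / (3.7279 + 46.3523) = 115.8823 / 50.0802 = 2.31393

2.314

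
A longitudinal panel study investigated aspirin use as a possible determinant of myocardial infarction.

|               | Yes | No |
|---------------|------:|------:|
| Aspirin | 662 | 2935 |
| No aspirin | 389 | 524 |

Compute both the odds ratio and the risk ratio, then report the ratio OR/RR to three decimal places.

Cells: a = 662, b = 2935, c = 389, d = 524.
OR = (662·524)/(2935·389) = 346888/1141715 = 0.30383
Risk in exposed = 662/3597 = 0.18404; risk in unexposed = 389/913 = 0.42607; RR = 0.43196
OR/RR = 0.30383 / 0.43196 = 0.70338
The outcome is not rare, so the OR lies further from 1 than the RR.

0.703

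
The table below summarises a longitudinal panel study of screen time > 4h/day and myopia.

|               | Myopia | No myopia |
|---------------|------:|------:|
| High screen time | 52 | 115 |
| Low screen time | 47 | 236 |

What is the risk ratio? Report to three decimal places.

Cells: a = 52, b = 115, c = 47, d = 236.
Risk in exposed = 52/167 = 0.31138; risk in unexposed = 47/283 = 0.16608.
RR = 0.31138 / 0.16608 = 1.87489
The risk among the exposed is 1.87 times that among the unexposed.

1.875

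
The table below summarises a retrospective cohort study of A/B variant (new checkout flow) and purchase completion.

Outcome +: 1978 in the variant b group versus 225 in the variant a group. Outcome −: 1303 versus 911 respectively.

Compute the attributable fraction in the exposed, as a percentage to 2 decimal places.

From the description: a = 1978, b = 1303, c = 225, d = 911.
Risk in exposed = 1978/3281 = 0.60286; risk in unexposed = 225/1136 = 0.19806.
RR = 0.60286/0.19806 = 3.04380
AR% = (RR − 1)/RR × 100 = (3.04380 − 1)/3.04380 × 100 = 67.1463%

67.15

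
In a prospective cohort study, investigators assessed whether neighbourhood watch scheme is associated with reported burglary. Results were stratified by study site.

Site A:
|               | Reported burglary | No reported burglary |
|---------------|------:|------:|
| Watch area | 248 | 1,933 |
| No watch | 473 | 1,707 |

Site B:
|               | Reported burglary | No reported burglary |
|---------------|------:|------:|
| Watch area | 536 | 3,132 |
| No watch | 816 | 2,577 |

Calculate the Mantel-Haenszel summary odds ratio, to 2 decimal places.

0.51

OR_MH = Σ(aᵢdᵢ/nᵢ) / Σ(bᵢcᵢ/nᵢ), where nᵢ is the stratum total.
Stratum 1 (Site A): n = 4361; a·d/n = 248·1707/4361 = 97.0731; b·c/n = 1933·473/4361 = 209.6558
Stratum 2 (Site B): n = 7061; a·d/n = 536·2577/7061 = 195.6199; b·c/n = 3132·816/7061 = 361.9476
OR_MH = (97.0731 + 195.6199) / (209.6558 + 361.9476) = 292.6930 / 571.6034 = 0.51206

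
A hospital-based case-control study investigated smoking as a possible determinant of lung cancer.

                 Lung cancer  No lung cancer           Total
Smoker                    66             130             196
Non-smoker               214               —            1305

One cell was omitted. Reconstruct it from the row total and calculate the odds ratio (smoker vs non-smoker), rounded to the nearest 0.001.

The missing cell is in the unexposed row: 1305 − 214 = 1091.
So a = 66, b = 130, c = 214, d = 1091.
OR = (a·d)/(b·c) = (66 × 1091) / (130 × 214) = 72006 / 27820 = 2.58828

2.588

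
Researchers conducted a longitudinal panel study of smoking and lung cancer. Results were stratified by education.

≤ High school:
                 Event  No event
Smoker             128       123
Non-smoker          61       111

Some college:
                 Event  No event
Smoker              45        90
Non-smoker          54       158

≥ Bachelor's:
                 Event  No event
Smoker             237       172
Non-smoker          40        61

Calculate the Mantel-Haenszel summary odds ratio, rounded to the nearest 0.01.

OR_MH = Σ(aᵢdᵢ/nᵢ) / Σ(bᵢcᵢ/nᵢ), where nᵢ is the stratum total.
Stratum 1 (≤ High school): n = 423; a·d/n = 128·111/423 = 33.5887; b·c/n = 123·61/423 = 17.7376
Stratum 2 (Some college): n = 347; a·d/n = 45·158/347 = 20.4899; b·c/n = 90·54/347 = 14.0058
Stratum 3 (≥ Bachelor's): n = 510; a·d/n = 237·61/510 = 28.3471; b·c/n = 172·40/510 = 13.4902
OR_MH = (33.5887 + 20.4899 + 28.3471) / (17.7376 + 14.0058 + 13.4902) = 82.4256 / 45.2335 = 1.82222

1.82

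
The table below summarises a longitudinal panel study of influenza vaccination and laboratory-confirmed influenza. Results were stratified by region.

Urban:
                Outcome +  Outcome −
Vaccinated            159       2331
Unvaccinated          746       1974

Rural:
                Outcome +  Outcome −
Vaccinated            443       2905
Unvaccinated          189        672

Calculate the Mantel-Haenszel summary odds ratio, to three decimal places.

OR_MH = Σ(aᵢdᵢ/nᵢ) / Σ(bᵢcᵢ/nᵢ), where nᵢ is the stratum total.
Stratum 1 (Urban): n = 5210; a·d/n = 159·1974/5210 = 60.2430; b·c/n = 2331·746/5210 = 333.7670
Stratum 2 (Rural): n = 4209; a·d/n = 443·672/4209 = 70.7284; b·c/n = 2905·189/4209 = 130.4455
OR_MH = (60.2430 + 70.7284) / (333.7670 + 130.4455) = 130.9714 / 464.2125 = 0.28214

0.282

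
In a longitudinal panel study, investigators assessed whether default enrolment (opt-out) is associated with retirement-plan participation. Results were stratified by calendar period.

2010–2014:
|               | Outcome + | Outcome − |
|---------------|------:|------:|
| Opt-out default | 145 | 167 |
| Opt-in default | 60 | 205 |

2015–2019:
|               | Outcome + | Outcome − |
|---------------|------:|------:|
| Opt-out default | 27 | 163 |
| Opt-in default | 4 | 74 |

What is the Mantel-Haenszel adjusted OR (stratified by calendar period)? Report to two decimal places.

OR_MH = Σ(aᵢdᵢ/nᵢ) / Σ(bᵢcᵢ/nᵢ), where nᵢ is the stratum total.
Stratum 1 (2010–2014): n = 577; a·d/n = 145·205/577 = 51.5165; b·c/n = 167·60/577 = 17.3657
Stratum 2 (2015–2019): n = 268; a·d/n = 27·74/268 = 7.4552; b·c/n = 163·4/268 = 2.4328
OR_MH = (51.5165 + 7.4552) / (17.3657 + 2.4328) = 58.9717 / 19.7985 = 2.97859

2.98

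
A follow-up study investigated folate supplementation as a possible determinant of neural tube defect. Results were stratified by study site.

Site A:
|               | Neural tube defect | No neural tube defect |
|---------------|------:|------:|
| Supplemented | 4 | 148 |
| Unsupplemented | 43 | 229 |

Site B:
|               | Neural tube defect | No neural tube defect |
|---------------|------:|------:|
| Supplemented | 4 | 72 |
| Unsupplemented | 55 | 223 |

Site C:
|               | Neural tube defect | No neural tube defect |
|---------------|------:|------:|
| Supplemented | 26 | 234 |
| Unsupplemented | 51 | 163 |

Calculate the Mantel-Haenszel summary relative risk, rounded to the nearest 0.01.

RR_MH = Σ(aᵢ·n₀ᵢ/nᵢ) / Σ(cᵢ·n₁ᵢ/nᵢ), with n₁ᵢ = aᵢ+bᵢ (exposed), n₀ᵢ = cᵢ+dᵢ (unexposed), nᵢ = n₁ᵢ+n₀ᵢ.
Stratum 1 (Site A): n₁ = 152, n₀ = 272, n = 424; a·n₀/n = 4·272/424 = 2.5660; c·n₁/n = 43·152/424 = 15.4151
Stratum 2 (Site B): n₁ = 76, n₀ = 278, n = 354; a·n₀/n = 4·278/354 = 3.1412; c·n₁/n = 55·76/354 = 11.8079
Stratum 3 (Site C): n₁ = 260, n₀ = 214, n = 474; a·n₀/n = 26·214/474 = 11.7384; c·n₁/n = 51·260/474 = 27.9747
RR_MH = (2.5660 + 3.1412 + 11.7384) / (15.4151 + 11.8079 + 27.9747) = 17.4457 / 55.1977 = 0.31606

0.32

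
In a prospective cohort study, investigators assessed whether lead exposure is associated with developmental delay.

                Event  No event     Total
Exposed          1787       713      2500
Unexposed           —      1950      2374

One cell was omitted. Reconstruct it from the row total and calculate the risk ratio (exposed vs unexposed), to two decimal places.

4.00

The missing cell is in the unexposed row: 2374 − 1950 = 424.
So a = 1787, b = 713, c = 424, d = 1950.
RR = [a/(a+b)] / [c/(c+d)] = (1787/2500) / (424/2374) = 0.71480/0.17860 = 4.00221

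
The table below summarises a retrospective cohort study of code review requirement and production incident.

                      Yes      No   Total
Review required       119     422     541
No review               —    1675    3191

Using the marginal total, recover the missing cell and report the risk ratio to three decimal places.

The missing cell is in the unexposed row: 3191 − 1675 = 1516.
So a = 119, b = 422, c = 1516, d = 1675.
RR = [a/(a+b)] / [c/(c+d)] = (119/541) / (1516/3191) = 0.21996/0.47509 = 0.46300

0.463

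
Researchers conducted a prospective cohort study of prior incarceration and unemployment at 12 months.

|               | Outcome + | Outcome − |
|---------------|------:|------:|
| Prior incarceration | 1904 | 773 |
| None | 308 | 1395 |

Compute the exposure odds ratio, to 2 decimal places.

11.16

Cells: a = 1904, b = 773, c = 308, d = 1395.
OR = (a·d)/(b·c) = (1904 × 1395) / (773 × 308) = 2656080 / 238084 = 11.15606
The odds of unemployment at 12 months are about 11.16 times as high in the prior incarceration group.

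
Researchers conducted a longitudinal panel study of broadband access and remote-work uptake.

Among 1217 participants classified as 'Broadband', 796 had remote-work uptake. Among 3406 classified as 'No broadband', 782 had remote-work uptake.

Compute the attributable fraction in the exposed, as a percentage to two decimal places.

From the description: a = 796, b = 421, c = 782, d = 2624.
Risk in exposed = 796/1217 = 0.65407; risk in unexposed = 782/3406 = 0.22959.
RR = 0.65407/0.22959 = 2.84879
AR% = (RR − 1)/RR × 100 = (2.84879 − 1)/2.84879 × 100 = 64.8974%

64.90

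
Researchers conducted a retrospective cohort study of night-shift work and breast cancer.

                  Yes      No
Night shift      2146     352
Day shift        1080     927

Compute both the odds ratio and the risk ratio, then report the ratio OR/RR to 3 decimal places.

Cells: a = 2146, b = 352, c = 1080, d = 927.
OR = (2146·927)/(352·1080) = 1989342/380160 = 5.23291
Risk in exposed = 2146/2498 = 0.85909; risk in unexposed = 1080/2007 = 0.53812; RR = 1.59647
OR/RR = 5.23291 / 1.59647 = 3.27780
The outcome is not rare, so the OR lies further from 1 than the RR.

3.278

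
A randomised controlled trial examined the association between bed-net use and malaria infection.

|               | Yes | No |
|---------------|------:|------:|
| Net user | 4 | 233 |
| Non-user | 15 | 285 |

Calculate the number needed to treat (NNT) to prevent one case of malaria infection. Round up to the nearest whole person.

31

Risk in treated group = 4/237 = 0.01688; risk in control = 15/300 = 0.05000.
Absolute risk reduction = 0.05000 − 0.01688 = 0.03312
NNT = 1 / ARR = 1 / 0.03312 = 30.191 → round up → 31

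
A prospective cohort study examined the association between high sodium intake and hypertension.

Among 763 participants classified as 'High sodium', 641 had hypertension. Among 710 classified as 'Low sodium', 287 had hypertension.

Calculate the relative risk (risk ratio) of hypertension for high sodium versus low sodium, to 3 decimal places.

2.078

From the description: a = 641, b = 122, c = 287, d = 423.
Risk in exposed = 641/763 = 0.84010; risk in unexposed = 287/710 = 0.40423.
RR = 0.84010 / 0.40423 = 2.07831
The risk among the exposed is 2.08 times that among the unexposed.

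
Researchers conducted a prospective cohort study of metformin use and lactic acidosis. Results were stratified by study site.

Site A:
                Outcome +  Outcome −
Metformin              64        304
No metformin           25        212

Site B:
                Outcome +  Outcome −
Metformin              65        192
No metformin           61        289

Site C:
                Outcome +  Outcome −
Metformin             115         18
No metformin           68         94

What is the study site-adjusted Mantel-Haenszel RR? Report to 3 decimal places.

1.753

RR_MH = Σ(aᵢ·n₀ᵢ/nᵢ) / Σ(cᵢ·n₁ᵢ/nᵢ), with n₁ᵢ = aᵢ+bᵢ (exposed), n₀ᵢ = cᵢ+dᵢ (unexposed), nᵢ = n₁ᵢ+n₀ᵢ.
Stratum 1 (Site A): n₁ = 368, n₀ = 237, n = 605; a·n₀/n = 64·237/605 = 25.0711; c·n₁/n = 25·368/605 = 15.2066
Stratum 2 (Site B): n₁ = 257, n₀ = 350, n = 607; a·n₀/n = 65·350/607 = 37.4794; c·n₁/n = 61·257/607 = 25.8270
Stratum 3 (Site C): n₁ = 133, n₀ = 162, n = 295; a·n₀/n = 115·162/295 = 63.1525; c·n₁/n = 68·133/295 = 30.6576
RR_MH = (25.0711 + 37.4794 + 63.1525) / (15.2066 + 25.8270 + 30.6576) = 125.7030 / 71.6913 = 1.75339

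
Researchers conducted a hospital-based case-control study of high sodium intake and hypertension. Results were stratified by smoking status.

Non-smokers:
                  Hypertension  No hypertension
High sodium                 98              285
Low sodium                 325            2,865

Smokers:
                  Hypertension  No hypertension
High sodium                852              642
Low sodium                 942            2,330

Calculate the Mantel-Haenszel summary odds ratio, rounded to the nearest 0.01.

3.24

OR_MH = Σ(aᵢdᵢ/nᵢ) / Σ(bᵢcᵢ/nᵢ), where nᵢ is the stratum total.
Stratum 1 (Non-smokers): n = 3573; a·d/n = 98·2865/3573 = 78.5810; b·c/n = 285·325/3573 = 25.9236
Stratum 2 (Smokers): n = 4766; a·d/n = 852·2330/4766 = 416.5254; b·c/n = 642·942/4766 = 126.8913
OR_MH = (78.5810 + 416.5254) / (25.9236 + 126.8913) = 495.1064 / 152.8149 = 3.23991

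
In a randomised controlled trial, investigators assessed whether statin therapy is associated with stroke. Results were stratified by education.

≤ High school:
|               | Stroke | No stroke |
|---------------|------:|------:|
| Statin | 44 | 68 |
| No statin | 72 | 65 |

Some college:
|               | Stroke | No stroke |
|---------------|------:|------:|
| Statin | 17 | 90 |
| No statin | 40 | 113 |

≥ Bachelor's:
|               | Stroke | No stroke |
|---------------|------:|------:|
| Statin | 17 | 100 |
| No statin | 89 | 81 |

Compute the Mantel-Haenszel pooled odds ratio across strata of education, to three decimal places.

0.367

OR_MH = Σ(aᵢdᵢ/nᵢ) / Σ(bᵢcᵢ/nᵢ), where nᵢ is the stratum total.
Stratum 1 (≤ High school): n = 249; a·d/n = 44·65/249 = 11.4859; b·c/n = 68·72/249 = 19.6627
Stratum 2 (Some college): n = 260; a·d/n = 17·113/260 = 7.3885; b·c/n = 90·40/260 = 13.8462
Stratum 3 (≥ Bachelor's): n = 287; a·d/n = 17·81/287 = 4.7979; b·c/n = 100·89/287 = 31.0105
OR_MH = (11.4859 + 7.3885 + 4.7979) / (19.6627 + 13.8462 + 31.0105) = 23.6723 / 64.5193 = 0.36690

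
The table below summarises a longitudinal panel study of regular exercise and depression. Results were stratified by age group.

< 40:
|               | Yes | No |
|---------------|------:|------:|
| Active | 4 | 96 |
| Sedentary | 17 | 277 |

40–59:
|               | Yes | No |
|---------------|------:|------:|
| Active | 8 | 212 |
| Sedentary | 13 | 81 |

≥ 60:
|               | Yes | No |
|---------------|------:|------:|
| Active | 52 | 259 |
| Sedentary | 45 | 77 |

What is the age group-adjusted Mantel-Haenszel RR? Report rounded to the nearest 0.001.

RR_MH = Σ(aᵢ·n₀ᵢ/nᵢ) / Σ(cᵢ·n₁ᵢ/nᵢ), with n₁ᵢ = aᵢ+bᵢ (exposed), n₀ᵢ = cᵢ+dᵢ (unexposed), nᵢ = n₁ᵢ+n₀ᵢ.
Stratum 1 (< 40): n₁ = 100, n₀ = 294, n = 394; a·n₀/n = 4·294/394 = 2.9848; c·n₁/n = 17·100/394 = 4.3147
Stratum 2 (40–59): n₁ = 220, n₀ = 94, n = 314; a·n₀/n = 8·94/314 = 2.3949; c·n₁/n = 13·220/314 = 9.1083
Stratum 3 (≥ 60): n₁ = 311, n₀ = 122, n = 433; a·n₀/n = 52·122/433 = 14.6513; c·n₁/n = 45·311/433 = 32.3210
RR_MH = (2.9848 + 2.3949 + 14.6513) / (4.3147 + 9.1083 + 32.3210) = 20.0309 / 45.7440 = 0.43789

0.438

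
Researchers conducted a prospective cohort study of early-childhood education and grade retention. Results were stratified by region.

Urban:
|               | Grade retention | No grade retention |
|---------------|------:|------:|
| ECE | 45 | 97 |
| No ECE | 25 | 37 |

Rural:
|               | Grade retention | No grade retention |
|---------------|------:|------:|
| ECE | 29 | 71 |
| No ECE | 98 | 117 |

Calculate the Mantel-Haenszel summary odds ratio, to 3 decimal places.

0.557

OR_MH = Σ(aᵢdᵢ/nᵢ) / Σ(bᵢcᵢ/nᵢ), where nᵢ is the stratum total.
Stratum 1 (Urban): n = 204; a·d/n = 45·37/204 = 8.1618; b·c/n = 97·25/204 = 11.8873
Stratum 2 (Rural): n = 315; a·d/n = 29·117/315 = 10.7714; b·c/n = 71·98/315 = 22.0889
OR_MH = (8.1618 + 10.7714) / (11.8873 + 22.0889) = 18.9332 / 33.9761 = 0.55725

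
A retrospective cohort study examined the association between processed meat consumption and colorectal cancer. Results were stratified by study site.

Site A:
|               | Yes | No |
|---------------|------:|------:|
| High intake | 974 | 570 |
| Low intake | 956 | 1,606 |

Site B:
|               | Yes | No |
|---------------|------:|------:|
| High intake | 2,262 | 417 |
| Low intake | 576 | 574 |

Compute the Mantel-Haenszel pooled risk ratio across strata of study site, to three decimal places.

1.688

RR_MH = Σ(aᵢ·n₀ᵢ/nᵢ) / Σ(cᵢ·n₁ᵢ/nᵢ), with n₁ᵢ = aᵢ+bᵢ (exposed), n₀ᵢ = cᵢ+dᵢ (unexposed), nᵢ = n₁ᵢ+n₀ᵢ.
Stratum 1 (Site A): n₁ = 1544, n₀ = 2562, n = 4106; a·n₀/n = 974·2562/4106 = 607.7418; c·n₁/n = 956·1544/4106 = 359.4895
Stratum 2 (Site B): n₁ = 2679, n₀ = 1150, n = 3829; a·n₀/n = 2262·1150/3829 = 679.3680; c·n₁/n = 576·2679/3829 = 403.0044
RR_MH = (607.7418 + 679.3680) / (359.4895 + 403.0044) = 1287.1098 / 762.4940 = 1.68803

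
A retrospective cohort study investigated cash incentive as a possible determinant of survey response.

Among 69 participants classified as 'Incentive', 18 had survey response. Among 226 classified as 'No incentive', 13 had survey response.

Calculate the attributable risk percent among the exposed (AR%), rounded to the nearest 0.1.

77.9

From the description: a = 18, b = 51, c = 13, d = 213.
Risk in exposed = 18/69 = 0.26087; risk in unexposed = 13/226 = 0.05752.
RR = 0.26087/0.05752 = 4.53512
AR% = (RR − 1)/RR × 100 = (4.53512 − 1)/4.53512 × 100 = 77.9499%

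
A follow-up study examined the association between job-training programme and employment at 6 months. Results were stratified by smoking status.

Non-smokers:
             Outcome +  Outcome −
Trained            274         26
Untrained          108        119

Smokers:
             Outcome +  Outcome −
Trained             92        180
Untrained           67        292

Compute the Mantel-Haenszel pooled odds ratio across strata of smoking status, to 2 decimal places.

OR_MH = Σ(aᵢdᵢ/nᵢ) / Σ(bᵢcᵢ/nᵢ), where nᵢ is the stratum total.
Stratum 1 (Non-smokers): n = 527; a·d/n = 274·119/527 = 61.8710; b·c/n = 26·108/527 = 5.3283
Stratum 2 (Smokers): n = 631; a·d/n = 92·292/631 = 42.5737; b·c/n = 180·67/631 = 19.1125
OR_MH = (61.8710 + 42.5737) / (5.3283 + 19.1125) = 104.4447 / 24.4408 = 4.27337

4.27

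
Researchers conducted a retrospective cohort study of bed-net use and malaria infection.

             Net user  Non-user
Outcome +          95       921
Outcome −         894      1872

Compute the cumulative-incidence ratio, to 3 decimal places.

Reading the table with exposure as columns: a = 95 (Net user, case), b = 894 (Net user, non-case), c = 921 (Non-user, case), d = 1872.
Risk in exposed = 95/989 = 0.09606; risk in unexposed = 921/2793 = 0.32975.
RR = 0.09606 / 0.32975 = 0.29130
The risk is 71% lower among the exposed than among the unexposed.

0.291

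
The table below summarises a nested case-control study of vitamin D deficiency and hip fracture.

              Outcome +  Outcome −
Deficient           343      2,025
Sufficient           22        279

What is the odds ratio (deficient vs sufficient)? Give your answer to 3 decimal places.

2.148

Cells: a = 343, b = 2025, c = 22, d = 279.
OR = (a·d)/(b·c) = (343 × 279) / (2025 × 22) = 95697 / 44550 = 2.14808
The odds of hip fracture are about 2.15 times as high in the deficient group.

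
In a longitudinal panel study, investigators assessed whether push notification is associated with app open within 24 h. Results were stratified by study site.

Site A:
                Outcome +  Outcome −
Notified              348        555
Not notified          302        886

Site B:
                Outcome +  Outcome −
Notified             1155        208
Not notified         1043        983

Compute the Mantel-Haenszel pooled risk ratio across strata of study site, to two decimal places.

RR_MH = Σ(aᵢ·n₀ᵢ/nᵢ) / Σ(cᵢ·n₁ᵢ/nᵢ), with n₁ᵢ = aᵢ+bᵢ (exposed), n₀ᵢ = cᵢ+dᵢ (unexposed), nᵢ = n₁ᵢ+n₀ᵢ.
Stratum 1 (Site A): n₁ = 903, n₀ = 1188, n = 2091; a·n₀/n = 348·1188/2091 = 197.7159; c·n₁/n = 302·903/2091 = 130.4189
Stratum 2 (Site B): n₁ = 1363, n₀ = 2026, n = 3389; a·n₀/n = 1155·2026/3389 = 690.4780; c·n₁/n = 1043·1363/3389 = 419.4774
RR_MH = (197.7159 + 690.4780) / (130.4189 + 419.4774) = 888.1939 / 549.8964 = 1.61520

1.62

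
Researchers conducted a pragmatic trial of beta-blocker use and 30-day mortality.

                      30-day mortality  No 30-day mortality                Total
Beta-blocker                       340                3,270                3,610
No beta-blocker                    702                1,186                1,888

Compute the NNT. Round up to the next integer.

4

Risk in treated group = 340/3610 = 0.09418; risk in control = 702/1888 = 0.37182.
Absolute risk reduction = 0.37182 − 0.09418 = 0.27764
NNT = 1 / ARR = 1 / 0.27764 = 3.602 → round up → 4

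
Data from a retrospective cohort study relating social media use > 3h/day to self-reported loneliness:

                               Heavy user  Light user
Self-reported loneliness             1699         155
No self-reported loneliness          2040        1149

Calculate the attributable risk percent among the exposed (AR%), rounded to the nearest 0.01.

Reading the table with exposure as columns: a = 1699 (Heavy user, case), b = 2040 (Heavy user, non-case), c = 155 (Light user, case), d = 1149.
Risk in exposed = 1699/3739 = 0.45440; risk in unexposed = 155/1304 = 0.11887.
RR = 0.45440/0.11887 = 3.82282
AR% = (RR − 1)/RR × 100 = (3.82282 − 1)/3.82282 × 100 = 73.8413%

73.84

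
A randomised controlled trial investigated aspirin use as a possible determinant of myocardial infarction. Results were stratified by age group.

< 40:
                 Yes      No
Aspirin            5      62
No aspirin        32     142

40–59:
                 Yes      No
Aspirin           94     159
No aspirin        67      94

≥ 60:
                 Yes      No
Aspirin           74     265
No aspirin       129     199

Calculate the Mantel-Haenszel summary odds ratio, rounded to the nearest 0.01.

OR_MH = Σ(aᵢdᵢ/nᵢ) / Σ(bᵢcᵢ/nᵢ), where nᵢ is the stratum total.
Stratum 1 (< 40): n = 241; a·d/n = 5·142/241 = 2.9461; b·c/n = 62·32/241 = 8.2324
Stratum 2 (40–59): n = 414; a·d/n = 94·94/414 = 21.3430; b·c/n = 159·67/414 = 25.7319
Stratum 3 (≥ 60): n = 667; a·d/n = 74·199/667 = 22.0780; b·c/n = 265·129/667 = 51.2519
OR_MH = (2.9461 + 21.3430 + 22.0780) / (8.2324 + 25.7319 + 51.2519) = 46.3670 / 85.2161 = 0.54411

0.54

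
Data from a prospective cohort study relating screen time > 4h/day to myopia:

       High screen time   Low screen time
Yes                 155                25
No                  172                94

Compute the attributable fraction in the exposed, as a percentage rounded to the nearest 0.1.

Reading the table with exposure as columns: a = 155 (High screen time, case), b = 172 (High screen time, non-case), c = 25 (Low screen time, case), d = 94.
Risk in exposed = 155/327 = 0.47401; risk in unexposed = 25/119 = 0.21008.
RR = 0.47401/0.21008 = 2.25627
AR% = (RR − 1)/RR × 100 = (2.25627 − 1)/2.25627 × 100 = 55.6790%

55.7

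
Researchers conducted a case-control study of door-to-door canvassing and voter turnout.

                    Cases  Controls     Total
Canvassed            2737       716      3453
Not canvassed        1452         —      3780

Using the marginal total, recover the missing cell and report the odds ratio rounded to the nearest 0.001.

The missing cell is in the unexposed row: 3780 − 1452 = 2328.
So a = 2737, b = 716, c = 1452, d = 2328.
OR = (a·d)/(b·c) = (2737 × 2328) / (716 × 1452) = 6371736 / 1039632 = 6.12884

6.129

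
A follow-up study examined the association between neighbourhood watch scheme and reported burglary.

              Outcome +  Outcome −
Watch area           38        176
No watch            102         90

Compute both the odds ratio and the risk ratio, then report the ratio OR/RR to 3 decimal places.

Cells: a = 38, b = 176, c = 102, d = 90.
OR = (38·90)/(176·102) = 3420/17952 = 0.19051
Risk in exposed = 38/214 = 0.17757; risk in unexposed = 102/192 = 0.53125; RR = 0.33425
OR/RR = 0.19051 / 0.33425 = 0.56996
The outcome is not rare, so the OR lies further from 1 than the RR.

0.570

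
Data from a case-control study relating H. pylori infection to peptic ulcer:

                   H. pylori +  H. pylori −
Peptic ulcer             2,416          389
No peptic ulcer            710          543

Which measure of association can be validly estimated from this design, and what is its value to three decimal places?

4.750

Reading the table with exposure as columns: a = 2416 (H. pylori +, case), b = 710 (H. pylori +, non-case), c = 389 (H. pylori −, case), d = 543.
This is a case-control study: participants were sampled on outcome status, so risks in the source population cannot be estimated directly — relative risk is not valid here. The odds ratio is the appropriate measure.
OR = (a·d)/(b·c) = (2416 × 543) / (710 × 389) = 1311888 / 276190 = 4.74995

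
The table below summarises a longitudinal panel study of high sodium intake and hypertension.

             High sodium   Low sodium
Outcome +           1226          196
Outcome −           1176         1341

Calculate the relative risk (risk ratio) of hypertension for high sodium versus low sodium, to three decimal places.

4.003

Reading the table with exposure as columns: a = 1226 (High sodium, case), b = 1176 (High sodium, non-case), c = 196 (Low sodium, case), d = 1341.
Risk in exposed = 1226/2402 = 0.51041; risk in unexposed = 196/1537 = 0.12752.
RR = 0.51041 / 0.12752 = 4.00254
The risk among the exposed is 4.00 times that among the unexposed.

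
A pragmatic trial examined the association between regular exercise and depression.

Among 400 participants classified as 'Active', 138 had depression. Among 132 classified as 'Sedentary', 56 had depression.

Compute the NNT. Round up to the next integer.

13

Risk in treated group = 138/400 = 0.34500; risk in control = 56/132 = 0.42424.
Absolute risk reduction = 0.42424 − 0.34500 = 0.07924
NNT = 1 / ARR = 1 / 0.07924 = 12.620 → round up → 13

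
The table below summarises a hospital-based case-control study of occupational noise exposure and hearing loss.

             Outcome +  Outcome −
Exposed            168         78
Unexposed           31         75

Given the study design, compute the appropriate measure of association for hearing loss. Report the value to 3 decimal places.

Cells: a = 168, b = 78, c = 31, d = 75.
This is a hospital-based case-control study: participants were sampled on outcome status, so risks in the source population cannot be estimated directly — relative risk is not valid here. The odds ratio is the appropriate measure.
OR = (a·d)/(b·c) = (168 × 75) / (78 × 31) = 12600 / 2418 = 5.21092

5.211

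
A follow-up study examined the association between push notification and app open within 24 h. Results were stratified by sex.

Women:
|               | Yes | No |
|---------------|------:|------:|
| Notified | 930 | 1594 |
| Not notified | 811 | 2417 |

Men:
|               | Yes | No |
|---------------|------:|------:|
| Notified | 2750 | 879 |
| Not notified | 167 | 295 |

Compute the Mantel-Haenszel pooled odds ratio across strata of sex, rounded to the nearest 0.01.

OR_MH = Σ(aᵢdᵢ/nᵢ) / Σ(bᵢcᵢ/nᵢ), where nᵢ is the stratum total.
Stratum 1 (Women): n = 5752; a·d/n = 930·2417/5752 = 390.7876; b·c/n = 1594·811/5752 = 224.7451
Stratum 2 (Men): n = 4091; a·d/n = 2750·295/4091 = 198.3011; b·c/n = 879·167/4091 = 35.8819
OR_MH = (390.7876 + 198.3011) / (224.7451 + 35.8819) = 589.0887 / 260.6271 = 2.26027

2.26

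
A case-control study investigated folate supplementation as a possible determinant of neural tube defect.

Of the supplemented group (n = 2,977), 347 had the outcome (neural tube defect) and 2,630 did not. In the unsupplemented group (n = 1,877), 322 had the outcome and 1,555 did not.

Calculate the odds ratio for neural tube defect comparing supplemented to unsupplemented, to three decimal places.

From the description: a = 347, b = 2630, c = 322, d = 1555.
OR = (a·d)/(b·c) = (347 × 1555) / (2630 × 322) = 539585 / 846860 = 0.63716
Exposure is associated with lower odds of neural tube defect (OR = 0.64 < 1).

0.637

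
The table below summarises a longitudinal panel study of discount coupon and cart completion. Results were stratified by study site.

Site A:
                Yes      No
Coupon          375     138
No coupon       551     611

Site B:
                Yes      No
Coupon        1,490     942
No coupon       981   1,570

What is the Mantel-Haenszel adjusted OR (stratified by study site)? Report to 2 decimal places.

OR_MH = Σ(aᵢdᵢ/nᵢ) / Σ(bᵢcᵢ/nᵢ), where nᵢ is the stratum total.
Stratum 1 (Site A): n = 1675; a·d/n = 375·611/1675 = 136.7910; b·c/n = 138·551/1675 = 45.3958
Stratum 2 (Site B): n = 4983; a·d/n = 1490·1570/4983 = 469.4562; b·c/n = 942·981/4983 = 185.4509
OR_MH = (136.7910 + 469.4562) / (45.3958 + 185.4509) = 606.2472 / 230.8468 = 2.62619

2.63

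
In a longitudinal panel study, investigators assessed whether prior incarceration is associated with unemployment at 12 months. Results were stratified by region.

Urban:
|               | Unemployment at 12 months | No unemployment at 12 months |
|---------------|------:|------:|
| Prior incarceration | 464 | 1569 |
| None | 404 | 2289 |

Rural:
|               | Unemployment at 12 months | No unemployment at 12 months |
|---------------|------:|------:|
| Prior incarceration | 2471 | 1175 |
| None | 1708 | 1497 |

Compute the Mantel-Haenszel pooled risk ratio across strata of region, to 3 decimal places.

RR_MH = Σ(aᵢ·n₀ᵢ/nᵢ) / Σ(cᵢ·n₁ᵢ/nᵢ), with n₁ᵢ = aᵢ+bᵢ (exposed), n₀ᵢ = cᵢ+dᵢ (unexposed), nᵢ = n₁ᵢ+n₀ᵢ.
Stratum 1 (Urban): n₁ = 2033, n₀ = 2693, n = 4726; a·n₀/n = 464·2693/4726 = 264.3995; c·n₁/n = 404·2033/4726 = 173.7901
Stratum 2 (Rural): n₁ = 3646, n₀ = 3205, n = 6851; a·n₀/n = 2471·3205/6851 = 1155.9707; c·n₁/n = 1708·3646/6851 = 908.9721
RR_MH = (264.3995 + 1155.9707) / (173.7901 + 908.9721) = 1420.3702 / 1082.7622 = 1.31180

1.312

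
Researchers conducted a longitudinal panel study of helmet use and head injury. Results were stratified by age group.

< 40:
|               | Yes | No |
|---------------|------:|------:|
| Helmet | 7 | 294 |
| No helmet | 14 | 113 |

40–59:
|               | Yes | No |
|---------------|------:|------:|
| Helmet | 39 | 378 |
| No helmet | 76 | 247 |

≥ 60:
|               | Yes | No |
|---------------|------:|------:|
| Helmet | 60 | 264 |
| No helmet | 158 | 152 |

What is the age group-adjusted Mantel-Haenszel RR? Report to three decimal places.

0.363

RR_MH = Σ(aᵢ·n₀ᵢ/nᵢ) / Σ(cᵢ·n₁ᵢ/nᵢ), with n₁ᵢ = aᵢ+bᵢ (exposed), n₀ᵢ = cᵢ+dᵢ (unexposed), nᵢ = n₁ᵢ+n₀ᵢ.
Stratum 1 (< 40): n₁ = 301, n₀ = 127, n = 428; a·n₀/n = 7·127/428 = 2.0771; c·n₁/n = 14·301/428 = 9.8458
Stratum 2 (40–59): n₁ = 417, n₀ = 323, n = 740; a·n₀/n = 39·323/740 = 17.0230; c·n₁/n = 76·417/740 = 42.8270
Stratum 3 (≥ 60): n₁ = 324, n₀ = 310, n = 634; a·n₀/n = 60·310/634 = 29.3375; c·n₁/n = 158·324/634 = 80.7445
RR_MH = (2.0771 + 17.0230 + 29.3375) / (9.8458 + 42.8270 + 80.7445) = 48.4376 / 133.4173 = 0.36305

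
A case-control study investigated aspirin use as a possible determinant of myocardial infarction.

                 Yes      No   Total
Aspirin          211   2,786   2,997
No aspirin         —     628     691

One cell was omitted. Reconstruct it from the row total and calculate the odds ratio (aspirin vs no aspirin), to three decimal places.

The missing cell is in the unexposed row: 691 − 628 = 63.
So a = 211, b = 2786, c = 63, d = 628.
OR = (a·d)/(b·c) = (211 × 628) / (2786 × 63) = 132508 / 175518 = 0.75495

0.755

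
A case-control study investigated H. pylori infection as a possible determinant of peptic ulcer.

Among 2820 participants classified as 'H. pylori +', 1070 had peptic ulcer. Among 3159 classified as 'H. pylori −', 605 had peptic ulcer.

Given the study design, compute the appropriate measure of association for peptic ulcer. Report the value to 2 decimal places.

From the description: a = 1070, b = 1750, c = 605, d = 2554.
This is a case-control study: participants were sampled on outcome status, so risks in the source population cannot be estimated directly — relative risk is not valid here. The odds ratio is the appropriate measure.
OR = (a·d)/(b·c) = (1070 × 2554) / (1750 × 605) = 2732780 / 1058750 = 2.58114

2.58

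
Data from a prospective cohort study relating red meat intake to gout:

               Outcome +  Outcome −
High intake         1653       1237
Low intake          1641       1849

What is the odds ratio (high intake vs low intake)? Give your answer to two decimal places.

Cells: a = 1653, b = 1237, c = 1641, d = 1849.
OR = (a·d)/(b·c) = (1653 × 1849) / (1237 × 1641) = 3056397 / 2029917 = 1.50568
The odds of gout are about 1.51 times as high in the high intake group.

1.51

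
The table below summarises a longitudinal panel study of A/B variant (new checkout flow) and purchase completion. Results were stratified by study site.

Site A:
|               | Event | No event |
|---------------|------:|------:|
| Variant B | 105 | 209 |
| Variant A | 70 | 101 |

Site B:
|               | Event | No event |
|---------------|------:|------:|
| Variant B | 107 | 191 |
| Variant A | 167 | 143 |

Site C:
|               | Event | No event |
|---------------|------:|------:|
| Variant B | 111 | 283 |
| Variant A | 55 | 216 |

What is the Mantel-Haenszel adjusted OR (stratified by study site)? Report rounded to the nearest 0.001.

0.784

OR_MH = Σ(aᵢdᵢ/nᵢ) / Σ(bᵢcᵢ/nᵢ), where nᵢ is the stratum total.
Stratum 1 (Site A): n = 485; a·d/n = 105·101/485 = 21.8660; b·c/n = 209·70/485 = 30.1649
Stratum 2 (Site B): n = 608; a·d/n = 107·143/608 = 25.1661; b·c/n = 191·167/608 = 52.4622
Stratum 3 (Site C): n = 665; a·d/n = 111·216/665 = 36.0541; b·c/n = 283·55/665 = 23.4060
OR_MH = (21.8660 + 25.1661 + 36.0541) / (30.1649 + 52.4622 + 23.4060) = 83.0862 / 106.0331 = 0.78359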